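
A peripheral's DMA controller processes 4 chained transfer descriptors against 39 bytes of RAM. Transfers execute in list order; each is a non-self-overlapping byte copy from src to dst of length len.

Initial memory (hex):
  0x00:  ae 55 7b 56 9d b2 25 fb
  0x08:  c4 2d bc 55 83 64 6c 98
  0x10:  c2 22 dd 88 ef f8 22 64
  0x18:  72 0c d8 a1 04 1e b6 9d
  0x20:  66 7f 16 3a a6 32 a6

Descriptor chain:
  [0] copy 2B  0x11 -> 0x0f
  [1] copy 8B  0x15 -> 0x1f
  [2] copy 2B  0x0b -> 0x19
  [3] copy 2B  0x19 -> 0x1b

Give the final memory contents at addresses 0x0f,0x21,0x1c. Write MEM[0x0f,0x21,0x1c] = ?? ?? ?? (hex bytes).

[0] 0x11->0x0f len=2 : 22 dd
[1] 0x15->0x1f len=8 : f8 22 64 72 0c d8 a1 04
[2] 0x0b->0x19 len=2 : 55 83
[3] 0x19->0x1b len=2 : 55 83
query mem[0x0f]=0x22, mem[0x21]=0x64, mem[0x1c]=0x83

MEM[0x0f,0x21,0x1c] = 22 64 83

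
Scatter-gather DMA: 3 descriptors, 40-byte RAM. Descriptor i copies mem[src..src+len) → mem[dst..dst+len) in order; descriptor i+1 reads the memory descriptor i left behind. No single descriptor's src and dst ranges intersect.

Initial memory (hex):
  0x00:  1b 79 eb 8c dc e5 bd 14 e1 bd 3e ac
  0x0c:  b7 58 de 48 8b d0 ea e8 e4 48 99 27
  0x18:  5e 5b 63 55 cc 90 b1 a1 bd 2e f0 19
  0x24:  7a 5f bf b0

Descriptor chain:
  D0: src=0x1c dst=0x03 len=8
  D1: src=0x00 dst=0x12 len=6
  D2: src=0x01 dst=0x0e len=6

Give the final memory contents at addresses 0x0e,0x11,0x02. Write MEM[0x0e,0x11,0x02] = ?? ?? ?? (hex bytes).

[0] 0x1c->0x03 len=8 : cc 90 b1 a1 bd 2e f0 19
[1] 0x00->0x12 len=6 : 1b 79 eb cc 90 b1
[2] 0x01->0x0e len=6 : 79 eb cc 90 b1 a1
query mem[0x0e]=0x79, mem[0x11]=0x90, mem[0x02]=0xeb

MEM[0x0e,0x11,0x02] = 79 90 eb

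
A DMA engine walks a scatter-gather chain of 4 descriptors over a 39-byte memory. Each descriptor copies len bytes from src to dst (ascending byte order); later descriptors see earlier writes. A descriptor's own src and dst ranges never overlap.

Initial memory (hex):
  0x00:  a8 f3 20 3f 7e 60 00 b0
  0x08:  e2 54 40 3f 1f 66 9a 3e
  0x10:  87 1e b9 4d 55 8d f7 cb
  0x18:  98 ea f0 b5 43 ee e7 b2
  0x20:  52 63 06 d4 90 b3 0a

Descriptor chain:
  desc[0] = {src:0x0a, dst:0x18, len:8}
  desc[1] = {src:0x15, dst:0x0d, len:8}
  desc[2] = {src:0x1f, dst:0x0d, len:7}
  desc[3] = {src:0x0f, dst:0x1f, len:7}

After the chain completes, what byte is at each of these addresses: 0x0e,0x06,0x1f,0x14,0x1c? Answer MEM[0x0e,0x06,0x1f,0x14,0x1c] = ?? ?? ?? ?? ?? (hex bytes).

MEM[0x0e,0x06,0x1f,0x14,0x1c] = 52 00 63 9a 9a

  after D0: wrote 8B at 0x18 = 403f1f669a3e871e
  after D1: wrote 8B at 0x0d = 8df7cb403f1f669a
  after D2: wrote 7B at 0x0d = 1e526306d490b3
  after D3: wrote 7B at 0x1f = 6306d490b39a8d
query mem[0x0e]=0x52, mem[0x06]=0x00, mem[0x1f]=0x63, mem[0x14]=0x9a, mem[0x1c]=0x9a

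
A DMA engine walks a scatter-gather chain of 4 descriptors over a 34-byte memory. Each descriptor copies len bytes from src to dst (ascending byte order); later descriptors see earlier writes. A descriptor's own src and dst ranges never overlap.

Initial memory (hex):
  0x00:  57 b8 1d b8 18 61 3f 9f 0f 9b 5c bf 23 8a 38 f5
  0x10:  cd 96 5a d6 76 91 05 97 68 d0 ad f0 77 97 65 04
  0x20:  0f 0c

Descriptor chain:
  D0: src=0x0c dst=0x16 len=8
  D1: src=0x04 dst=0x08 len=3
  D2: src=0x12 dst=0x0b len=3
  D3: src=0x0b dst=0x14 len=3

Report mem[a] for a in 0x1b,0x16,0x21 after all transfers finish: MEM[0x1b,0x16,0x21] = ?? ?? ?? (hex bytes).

MEM[0x1b,0x16,0x21] = 96 76 0c

[0] 0x0c->0x16 len=8 : 23 8a 38 f5 cd 96 5a d6
[1] 0x04->0x08 len=3 : 18 61 3f
[2] 0x12->0x0b len=3 : 5a d6 76
[3] 0x0b->0x14 len=3 : 5a d6 76
query mem[0x1b]=0x96, mem[0x16]=0x76, mem[0x21]=0x0c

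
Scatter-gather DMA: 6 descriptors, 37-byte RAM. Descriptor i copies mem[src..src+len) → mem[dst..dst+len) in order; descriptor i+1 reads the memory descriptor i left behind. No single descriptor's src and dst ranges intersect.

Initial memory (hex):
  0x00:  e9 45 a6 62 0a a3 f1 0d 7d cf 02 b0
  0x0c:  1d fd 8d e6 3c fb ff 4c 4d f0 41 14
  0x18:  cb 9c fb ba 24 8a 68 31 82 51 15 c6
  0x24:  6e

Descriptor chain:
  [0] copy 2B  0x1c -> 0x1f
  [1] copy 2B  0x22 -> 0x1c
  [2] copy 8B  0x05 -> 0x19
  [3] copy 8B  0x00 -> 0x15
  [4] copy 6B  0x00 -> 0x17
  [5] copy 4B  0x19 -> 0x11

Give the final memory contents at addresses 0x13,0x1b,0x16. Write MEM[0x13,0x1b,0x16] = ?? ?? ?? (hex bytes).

[0] 0x1c->0x1f len=2 : 24 8a
[1] 0x22->0x1c len=2 : 15 c6
[2] 0x05->0x19 len=8 : a3 f1 0d 7d cf 02 b0 1d
[3] 0x00->0x15 len=8 : e9 45 a6 62 0a a3 f1 0d
[4] 0x00->0x17 len=6 : e9 45 a6 62 0a a3
[5] 0x19->0x11 len=4 : a6 62 0a a3
query mem[0x13]=0x0a, mem[0x1b]=0x0a, mem[0x16]=0x45

MEM[0x13,0x1b,0x16] = 0a 0a 45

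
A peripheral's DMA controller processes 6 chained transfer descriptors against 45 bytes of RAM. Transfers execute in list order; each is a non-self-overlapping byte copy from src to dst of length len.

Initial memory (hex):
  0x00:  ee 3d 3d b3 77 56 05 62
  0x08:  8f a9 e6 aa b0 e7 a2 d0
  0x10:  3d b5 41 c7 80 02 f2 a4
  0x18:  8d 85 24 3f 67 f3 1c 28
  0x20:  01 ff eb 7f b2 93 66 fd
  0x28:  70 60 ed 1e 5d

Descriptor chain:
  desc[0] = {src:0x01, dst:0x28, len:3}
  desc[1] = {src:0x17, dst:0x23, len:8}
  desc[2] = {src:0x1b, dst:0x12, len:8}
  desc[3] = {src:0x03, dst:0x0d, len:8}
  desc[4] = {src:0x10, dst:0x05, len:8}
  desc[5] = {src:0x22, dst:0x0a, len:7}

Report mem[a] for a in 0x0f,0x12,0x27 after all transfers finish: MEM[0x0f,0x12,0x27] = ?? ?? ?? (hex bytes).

MEM[0x0f,0x12,0x27] = 3f 8f 3f

#0 dst[0x28+3] := {0x3d,0x3d,0xb3}
#1 dst[0x23+8] := {0xa4,0x8d,0x85,0x24,0x3f,0x67,0xf3,0x1c}
#2 dst[0x12+8] := {0x3f,0x67,0xf3,0x1c,0x28,0x01,0xff,0xeb}
#3 dst[0x0d+8] := {0xb3,0x77,0x56,0x05,0x62,0x8f,0xa9,0xe6}
#4 dst[0x05+8] := {0x05,0x62,0x8f,0xa9,0xe6,0x1c,0x28,0x01}
#5 dst[0x0a+7] := {0xeb,0xa4,0x8d,0x85,0x24,0x3f,0x67}
query mem[0x0f]=0x3f, mem[0x12]=0x8f, mem[0x27]=0x3f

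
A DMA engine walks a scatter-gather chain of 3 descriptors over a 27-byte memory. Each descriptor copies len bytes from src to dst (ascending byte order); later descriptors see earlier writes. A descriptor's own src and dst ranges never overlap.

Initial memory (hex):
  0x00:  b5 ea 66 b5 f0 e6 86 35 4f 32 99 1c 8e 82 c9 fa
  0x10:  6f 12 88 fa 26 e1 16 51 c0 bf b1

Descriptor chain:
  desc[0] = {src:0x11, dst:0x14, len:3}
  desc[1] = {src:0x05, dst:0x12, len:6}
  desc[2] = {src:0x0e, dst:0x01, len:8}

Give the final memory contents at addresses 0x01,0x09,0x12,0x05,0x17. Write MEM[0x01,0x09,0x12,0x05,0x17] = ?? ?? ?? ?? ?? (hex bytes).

MEM[0x01,0x09,0x12,0x05,0x17] = c9 32 e6 e6 99

[0] 0x11->0x14 len=3 : 12 88 fa
[1] 0x05->0x12 len=6 : e6 86 35 4f 32 99
[2] 0x0e->0x01 len=8 : c9 fa 6f 12 e6 86 35 4f
query mem[0x01]=0xc9, mem[0x09]=0x32, mem[0x12]=0xe6, mem[0x05]=0xe6, mem[0x17]=0x99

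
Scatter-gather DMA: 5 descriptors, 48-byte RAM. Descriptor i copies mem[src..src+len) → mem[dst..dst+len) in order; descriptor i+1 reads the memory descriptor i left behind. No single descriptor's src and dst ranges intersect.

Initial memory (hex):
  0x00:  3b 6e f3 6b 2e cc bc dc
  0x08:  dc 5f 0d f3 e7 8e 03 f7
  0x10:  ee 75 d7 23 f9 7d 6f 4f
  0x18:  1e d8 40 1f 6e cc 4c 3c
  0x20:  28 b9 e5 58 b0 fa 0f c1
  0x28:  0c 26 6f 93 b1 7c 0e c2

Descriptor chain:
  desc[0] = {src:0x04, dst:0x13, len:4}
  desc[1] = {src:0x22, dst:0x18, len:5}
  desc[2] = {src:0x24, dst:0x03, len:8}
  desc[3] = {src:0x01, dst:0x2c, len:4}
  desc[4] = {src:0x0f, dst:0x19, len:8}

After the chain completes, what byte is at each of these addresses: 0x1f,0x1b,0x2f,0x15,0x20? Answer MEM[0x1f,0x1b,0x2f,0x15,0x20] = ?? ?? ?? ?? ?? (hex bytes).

[0] 0x04->0x13 len=4 : 2e cc bc dc
[1] 0x22->0x18 len=5 : e5 58 b0 fa 0f
[2] 0x24->0x03 len=8 : b0 fa 0f c1 0c 26 6f 93
[3] 0x01->0x2c len=4 : 6e f3 b0 fa
[4] 0x0f->0x19 len=8 : f7 ee 75 d7 2e cc bc dc
query mem[0x1f]=0xbc, mem[0x1b]=0x75, mem[0x2f]=0xfa, mem[0x15]=0xbc, mem[0x20]=0xdc

MEM[0x1f,0x1b,0x2f,0x15,0x20] = bc 75 fa bc dc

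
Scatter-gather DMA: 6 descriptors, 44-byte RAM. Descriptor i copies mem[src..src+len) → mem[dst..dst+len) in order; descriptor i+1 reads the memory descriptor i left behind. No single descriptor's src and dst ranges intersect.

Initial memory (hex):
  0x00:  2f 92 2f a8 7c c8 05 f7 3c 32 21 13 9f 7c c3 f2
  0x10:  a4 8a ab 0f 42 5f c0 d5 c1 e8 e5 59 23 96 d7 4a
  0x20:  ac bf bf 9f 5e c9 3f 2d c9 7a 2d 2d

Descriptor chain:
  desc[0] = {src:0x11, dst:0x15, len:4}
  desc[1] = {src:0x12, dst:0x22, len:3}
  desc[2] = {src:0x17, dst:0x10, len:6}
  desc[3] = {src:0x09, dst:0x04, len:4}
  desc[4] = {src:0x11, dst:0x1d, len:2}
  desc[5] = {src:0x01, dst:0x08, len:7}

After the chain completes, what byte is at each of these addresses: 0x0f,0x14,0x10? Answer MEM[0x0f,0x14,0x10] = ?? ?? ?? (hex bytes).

MEM[0x0f,0x14,0x10] = f2 59 0f

D0: mem[0x15..0x18] <- [8a ab 0f 42]
D1: mem[0x22..0x24] <- [ab 0f 42]
D2: mem[0x10..0x15] <- [0f 42 e8 e5 59 23]
D3: mem[0x04..0x07] <- [32 21 13 9f]
D4: mem[0x1d..0x1e] <- [42 e8]
D5: mem[0x08..0x0e] <- [92 2f a8 32 21 13 9f]
query mem[0x0f]=0xf2, mem[0x14]=0x59, mem[0x10]=0x0f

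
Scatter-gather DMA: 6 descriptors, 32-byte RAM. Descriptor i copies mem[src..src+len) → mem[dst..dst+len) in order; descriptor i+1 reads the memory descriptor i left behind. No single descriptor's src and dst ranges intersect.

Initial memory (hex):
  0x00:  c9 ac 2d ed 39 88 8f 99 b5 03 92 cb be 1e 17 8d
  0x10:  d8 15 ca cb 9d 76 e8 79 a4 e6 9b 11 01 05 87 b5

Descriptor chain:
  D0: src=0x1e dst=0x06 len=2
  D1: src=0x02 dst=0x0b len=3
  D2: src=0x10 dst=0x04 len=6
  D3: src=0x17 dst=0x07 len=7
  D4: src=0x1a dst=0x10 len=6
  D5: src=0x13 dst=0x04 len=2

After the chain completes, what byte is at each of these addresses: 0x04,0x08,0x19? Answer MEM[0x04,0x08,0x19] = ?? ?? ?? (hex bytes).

MEM[0x04,0x08,0x19] = 05 a4 e6

[0] 0x1e->0x06 len=2 : 87 b5
[1] 0x02->0x0b len=3 : 2d ed 39
[2] 0x10->0x04 len=6 : d8 15 ca cb 9d 76
[3] 0x17->0x07 len=7 : 79 a4 e6 9b 11 01 05
[4] 0x1a->0x10 len=6 : 9b 11 01 05 87 b5
[5] 0x13->0x04 len=2 : 05 87
query mem[0x04]=0x05, mem[0x08]=0xa4, mem[0x19]=0xe6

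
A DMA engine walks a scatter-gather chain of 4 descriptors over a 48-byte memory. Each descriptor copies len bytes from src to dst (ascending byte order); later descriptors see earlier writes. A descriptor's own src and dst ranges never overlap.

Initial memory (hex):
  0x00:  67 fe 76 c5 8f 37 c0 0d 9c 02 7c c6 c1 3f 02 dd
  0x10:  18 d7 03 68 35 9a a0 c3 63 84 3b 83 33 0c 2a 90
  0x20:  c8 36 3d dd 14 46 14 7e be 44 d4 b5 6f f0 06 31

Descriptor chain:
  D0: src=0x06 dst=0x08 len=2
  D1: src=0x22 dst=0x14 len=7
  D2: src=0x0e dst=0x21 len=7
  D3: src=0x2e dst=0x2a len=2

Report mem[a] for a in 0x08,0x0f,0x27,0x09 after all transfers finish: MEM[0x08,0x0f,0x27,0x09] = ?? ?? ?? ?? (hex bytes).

MEM[0x08,0x0f,0x27,0x09] = c0 dd 3d 0d

[0] 0x06->0x08 len=2 : c0 0d
[1] 0x22->0x14 len=7 : 3d dd 14 46 14 7e be
[2] 0x0e->0x21 len=7 : 02 dd 18 d7 03 68 3d
[3] 0x2e->0x2a len=2 : 06 31
query mem[0x08]=0xc0, mem[0x0f]=0xdd, mem[0x27]=0x3d, mem[0x09]=0x0d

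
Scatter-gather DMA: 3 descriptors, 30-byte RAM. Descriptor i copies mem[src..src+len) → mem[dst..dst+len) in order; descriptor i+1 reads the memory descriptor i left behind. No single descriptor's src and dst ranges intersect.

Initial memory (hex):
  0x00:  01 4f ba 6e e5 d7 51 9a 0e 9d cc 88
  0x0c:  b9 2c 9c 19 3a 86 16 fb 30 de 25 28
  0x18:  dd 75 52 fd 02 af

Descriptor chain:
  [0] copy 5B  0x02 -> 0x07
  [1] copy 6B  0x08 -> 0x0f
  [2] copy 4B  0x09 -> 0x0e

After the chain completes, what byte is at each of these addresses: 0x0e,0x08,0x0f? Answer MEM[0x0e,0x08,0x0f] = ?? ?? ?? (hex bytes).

[0] 0x02->0x07 len=5 : ba 6e e5 d7 51
[1] 0x08->0x0f len=6 : 6e e5 d7 51 b9 2c
[2] 0x09->0x0e len=4 : e5 d7 51 b9
query mem[0x0e]=0xe5, mem[0x08]=0x6e, mem[0x0f]=0xd7

MEM[0x0e,0x08,0x0f] = e5 6e d7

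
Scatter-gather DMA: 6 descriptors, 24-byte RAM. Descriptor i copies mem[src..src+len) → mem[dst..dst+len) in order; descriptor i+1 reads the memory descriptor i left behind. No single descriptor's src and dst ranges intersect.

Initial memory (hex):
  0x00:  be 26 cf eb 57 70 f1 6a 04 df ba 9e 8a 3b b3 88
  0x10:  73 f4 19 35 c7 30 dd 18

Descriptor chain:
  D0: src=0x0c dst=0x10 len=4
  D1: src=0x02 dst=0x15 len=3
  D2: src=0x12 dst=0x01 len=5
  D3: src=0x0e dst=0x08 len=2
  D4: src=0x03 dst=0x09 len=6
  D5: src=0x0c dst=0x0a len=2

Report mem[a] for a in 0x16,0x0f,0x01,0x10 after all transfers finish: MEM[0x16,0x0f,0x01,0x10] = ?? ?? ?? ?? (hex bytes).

MEM[0x16,0x0f,0x01,0x10] = eb 88 b3 8a

  after D0: wrote 4B at 0x10 = 8a3bb388
  after D1: wrote 3B at 0x15 = cfeb57
  after D2: wrote 5B at 0x01 = b388c7cfeb
  after D3: wrote 2B at 0x08 = b388
  after D4: wrote 6B at 0x09 = c7cfebf16ab3
  after D5: wrote 2B at 0x0a = f16a
query mem[0x16]=0xeb, mem[0x0f]=0x88, mem[0x01]=0xb3, mem[0x10]=0x8a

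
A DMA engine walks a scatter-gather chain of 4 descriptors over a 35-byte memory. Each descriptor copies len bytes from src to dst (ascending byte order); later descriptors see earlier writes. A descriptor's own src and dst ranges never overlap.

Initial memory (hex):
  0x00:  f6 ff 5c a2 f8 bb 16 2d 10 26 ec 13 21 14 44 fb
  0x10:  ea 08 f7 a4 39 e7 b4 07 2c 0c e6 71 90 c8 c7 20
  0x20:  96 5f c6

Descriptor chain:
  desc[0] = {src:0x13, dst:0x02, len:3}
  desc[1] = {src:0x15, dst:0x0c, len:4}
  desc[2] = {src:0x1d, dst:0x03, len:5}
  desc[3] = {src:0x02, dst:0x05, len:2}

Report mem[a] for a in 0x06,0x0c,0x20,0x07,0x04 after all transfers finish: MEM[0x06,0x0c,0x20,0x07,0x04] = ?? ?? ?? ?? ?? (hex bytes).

#0 dst[0x02+3] := {0xa4,0x39,0xe7}
#1 dst[0x0c+4] := {0xe7,0xb4,0x07,0x2c}
#2 dst[0x03+5] := {0xc8,0xc7,0x20,0x96,0x5f}
#3 dst[0x05+2] := {0xa4,0xc8}
query mem[0x06]=0xc8, mem[0x0c]=0xe7, mem[0x20]=0x96, mem[0x07]=0x5f, mem[0x04]=0xc7

MEM[0x06,0x0c,0x20,0x07,0x04] = c8 e7 96 5f c7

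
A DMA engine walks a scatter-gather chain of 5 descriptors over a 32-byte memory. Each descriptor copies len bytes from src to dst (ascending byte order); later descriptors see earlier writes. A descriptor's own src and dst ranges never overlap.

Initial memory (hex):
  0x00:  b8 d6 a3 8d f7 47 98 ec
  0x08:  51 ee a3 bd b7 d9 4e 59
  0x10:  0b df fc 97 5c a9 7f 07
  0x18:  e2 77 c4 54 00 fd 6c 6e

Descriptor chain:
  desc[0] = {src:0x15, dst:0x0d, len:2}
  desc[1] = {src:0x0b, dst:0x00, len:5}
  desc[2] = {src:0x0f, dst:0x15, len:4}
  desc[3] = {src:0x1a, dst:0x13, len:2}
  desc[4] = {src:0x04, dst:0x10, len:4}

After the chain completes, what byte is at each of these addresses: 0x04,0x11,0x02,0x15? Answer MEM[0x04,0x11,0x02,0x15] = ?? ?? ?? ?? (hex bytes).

[0] 0x15->0x0d len=2 : a9 7f
[1] 0x0b->0x00 len=5 : bd b7 a9 7f 59
[2] 0x0f->0x15 len=4 : 59 0b df fc
[3] 0x1a->0x13 len=2 : c4 54
[4] 0x04->0x10 len=4 : 59 47 98 ec
query mem[0x04]=0x59, mem[0x11]=0x47, mem[0x02]=0xa9, mem[0x15]=0x59

MEM[0x04,0x11,0x02,0x15] = 59 47 a9 59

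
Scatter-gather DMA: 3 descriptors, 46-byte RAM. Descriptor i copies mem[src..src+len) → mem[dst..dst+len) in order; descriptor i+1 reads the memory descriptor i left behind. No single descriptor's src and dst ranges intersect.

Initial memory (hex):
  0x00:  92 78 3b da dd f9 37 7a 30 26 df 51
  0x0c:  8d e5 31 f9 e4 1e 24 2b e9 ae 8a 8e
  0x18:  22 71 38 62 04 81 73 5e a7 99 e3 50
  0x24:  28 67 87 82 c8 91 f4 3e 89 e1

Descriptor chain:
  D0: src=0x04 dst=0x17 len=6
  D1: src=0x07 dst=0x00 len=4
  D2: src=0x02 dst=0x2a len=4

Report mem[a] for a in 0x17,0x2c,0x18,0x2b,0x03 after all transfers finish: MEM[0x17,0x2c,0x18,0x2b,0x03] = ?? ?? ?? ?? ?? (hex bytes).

MEM[0x17,0x2c,0x18,0x2b,0x03] = dd dd f9 df df

#0 dst[0x17+6] := {0xdd,0xf9,0x37,0x7a,0x30,0x26}
#1 dst[0x00+4] := {0x7a,0x30,0x26,0xdf}
#2 dst[0x2a+4] := {0x26,0xdf,0xdd,0xf9}
query mem[0x17]=0xdd, mem[0x2c]=0xdd, mem[0x18]=0xf9, mem[0x2b]=0xdf, mem[0x03]=0xdf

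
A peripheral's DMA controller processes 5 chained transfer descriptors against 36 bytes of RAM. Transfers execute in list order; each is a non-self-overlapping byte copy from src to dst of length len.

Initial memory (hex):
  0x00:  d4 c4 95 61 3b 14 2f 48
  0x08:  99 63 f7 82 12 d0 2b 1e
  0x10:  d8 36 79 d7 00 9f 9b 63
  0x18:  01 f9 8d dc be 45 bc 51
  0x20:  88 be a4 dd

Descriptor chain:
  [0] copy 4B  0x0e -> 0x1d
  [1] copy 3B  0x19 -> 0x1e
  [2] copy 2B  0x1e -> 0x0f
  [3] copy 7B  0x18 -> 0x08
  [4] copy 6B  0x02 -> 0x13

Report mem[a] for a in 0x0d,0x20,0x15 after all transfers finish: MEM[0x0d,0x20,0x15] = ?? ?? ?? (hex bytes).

MEM[0x0d,0x20,0x15] = 2b dc 3b

#0 dst[0x1d+4] := {0x2b,0x1e,0xd8,0x36}
#1 dst[0x1e+3] := {0xf9,0x8d,0xdc}
#2 dst[0x0f+2] := {0xf9,0x8d}
#3 dst[0x08+7] := {0x01,0xf9,0x8d,0xdc,0xbe,0x2b,0xf9}
#4 dst[0x13+6] := {0x95,0x61,0x3b,0x14,0x2f,0x48}
query mem[0x0d]=0x2b, mem[0x20]=0xdc, mem[0x15]=0x3b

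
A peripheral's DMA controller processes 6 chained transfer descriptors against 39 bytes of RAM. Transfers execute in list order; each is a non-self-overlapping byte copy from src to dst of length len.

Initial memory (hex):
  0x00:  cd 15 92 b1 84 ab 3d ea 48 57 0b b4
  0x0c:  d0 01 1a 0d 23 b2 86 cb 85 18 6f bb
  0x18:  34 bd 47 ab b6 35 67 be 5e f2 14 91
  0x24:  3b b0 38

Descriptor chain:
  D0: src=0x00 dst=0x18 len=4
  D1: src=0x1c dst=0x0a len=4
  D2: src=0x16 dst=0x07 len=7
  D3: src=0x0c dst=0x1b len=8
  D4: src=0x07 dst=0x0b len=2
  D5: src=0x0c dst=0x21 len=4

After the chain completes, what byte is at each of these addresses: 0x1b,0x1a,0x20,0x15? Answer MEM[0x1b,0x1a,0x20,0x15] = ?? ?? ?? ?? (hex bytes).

[0] 0x00->0x18 len=4 : cd 15 92 b1
[1] 0x1c->0x0a len=4 : b6 35 67 be
[2] 0x16->0x07 len=7 : 6f bb cd 15 92 b1 b6
[3] 0x0c->0x1b len=8 : b1 b6 1a 0d 23 b2 86 cb
[4] 0x07->0x0b len=2 : 6f bb
[5] 0x0c->0x21 len=4 : bb b6 1a 0d
query mem[0x1b]=0xb1, mem[0x1a]=0x92, mem[0x20]=0xb2, mem[0x15]=0x18

MEM[0x1b,0x1a,0x20,0x15] = b1 92 b2 18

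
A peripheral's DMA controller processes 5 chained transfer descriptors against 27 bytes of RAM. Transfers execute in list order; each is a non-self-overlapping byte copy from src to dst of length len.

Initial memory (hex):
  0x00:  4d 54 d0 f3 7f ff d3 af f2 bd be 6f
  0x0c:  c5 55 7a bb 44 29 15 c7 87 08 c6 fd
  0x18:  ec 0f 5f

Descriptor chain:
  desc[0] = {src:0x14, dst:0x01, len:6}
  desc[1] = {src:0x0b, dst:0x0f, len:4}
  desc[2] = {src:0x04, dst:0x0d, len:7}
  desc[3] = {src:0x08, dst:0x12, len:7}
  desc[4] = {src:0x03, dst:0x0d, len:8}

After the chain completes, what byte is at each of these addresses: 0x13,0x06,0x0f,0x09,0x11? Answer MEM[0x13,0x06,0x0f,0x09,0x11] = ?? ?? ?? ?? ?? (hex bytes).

MEM[0x13,0x06,0x0f,0x09,0x11] = bd 0f ec bd af

[0] 0x14->0x01 len=6 : 87 08 c6 fd ec 0f
[1] 0x0b->0x0f len=4 : 6f c5 55 7a
[2] 0x04->0x0d len=7 : fd ec 0f af f2 bd be
[3] 0x08->0x12 len=7 : f2 bd be 6f c5 fd ec
[4] 0x03->0x0d len=8 : c6 fd ec 0f af f2 bd be
query mem[0x13]=0xbd, mem[0x06]=0x0f, mem[0x0f]=0xec, mem[0x09]=0xbd, mem[0x11]=0xaf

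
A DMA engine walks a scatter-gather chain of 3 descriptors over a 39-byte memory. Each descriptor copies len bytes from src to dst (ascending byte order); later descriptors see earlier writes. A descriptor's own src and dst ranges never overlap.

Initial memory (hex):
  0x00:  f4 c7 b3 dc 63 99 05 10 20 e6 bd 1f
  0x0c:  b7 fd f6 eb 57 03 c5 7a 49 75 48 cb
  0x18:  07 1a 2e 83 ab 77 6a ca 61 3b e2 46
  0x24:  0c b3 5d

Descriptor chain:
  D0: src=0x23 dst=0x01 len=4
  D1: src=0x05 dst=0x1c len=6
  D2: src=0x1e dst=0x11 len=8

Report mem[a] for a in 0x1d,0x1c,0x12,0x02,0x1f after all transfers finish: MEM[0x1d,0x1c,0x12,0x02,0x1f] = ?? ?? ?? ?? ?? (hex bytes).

MEM[0x1d,0x1c,0x12,0x02,0x1f] = 05 99 20 0c 20

  after D0: wrote 4B at 0x01 = 460cb35d
  after D1: wrote 6B at 0x1c = 99051020e6bd
  after D2: wrote 8B at 0x11 = 1020e6bde2460cb3
query mem[0x1d]=0x05, mem[0x1c]=0x99, mem[0x12]=0x20, mem[0x02]=0x0c, mem[0x1f]=0x20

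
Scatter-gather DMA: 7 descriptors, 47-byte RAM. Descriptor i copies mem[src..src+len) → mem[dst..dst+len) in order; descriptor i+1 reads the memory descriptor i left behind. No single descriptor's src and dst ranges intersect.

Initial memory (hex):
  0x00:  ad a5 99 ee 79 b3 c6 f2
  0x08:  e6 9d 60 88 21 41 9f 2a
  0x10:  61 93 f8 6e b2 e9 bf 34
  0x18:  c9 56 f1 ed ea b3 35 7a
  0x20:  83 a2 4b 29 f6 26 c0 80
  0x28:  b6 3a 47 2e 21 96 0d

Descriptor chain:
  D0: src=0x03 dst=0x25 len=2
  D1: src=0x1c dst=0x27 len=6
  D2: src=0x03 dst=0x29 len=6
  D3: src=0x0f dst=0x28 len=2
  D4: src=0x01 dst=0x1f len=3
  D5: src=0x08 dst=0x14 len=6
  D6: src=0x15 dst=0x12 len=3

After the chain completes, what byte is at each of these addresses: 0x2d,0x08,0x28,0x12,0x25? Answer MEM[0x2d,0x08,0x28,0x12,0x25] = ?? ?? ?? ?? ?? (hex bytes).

MEM[0x2d,0x08,0x28,0x12,0x25] = f2 e6 2a 9d ee

D0: mem[0x25..0x26] <- [ee 79]
D1: mem[0x27..0x2c] <- [ea b3 35 7a 83 a2]
D2: mem[0x29..0x2e] <- [ee 79 b3 c6 f2 e6]
D3: mem[0x28..0x29] <- [2a 61]
D4: mem[0x1f..0x21] <- [a5 99 ee]
D5: mem[0x14..0x19] <- [e6 9d 60 88 21 41]
D6: mem[0x12..0x14] <- [9d 60 88]
query mem[0x2d]=0xf2, mem[0x08]=0xe6, mem[0x28]=0x2a, mem[0x12]=0x9d, mem[0x25]=0xee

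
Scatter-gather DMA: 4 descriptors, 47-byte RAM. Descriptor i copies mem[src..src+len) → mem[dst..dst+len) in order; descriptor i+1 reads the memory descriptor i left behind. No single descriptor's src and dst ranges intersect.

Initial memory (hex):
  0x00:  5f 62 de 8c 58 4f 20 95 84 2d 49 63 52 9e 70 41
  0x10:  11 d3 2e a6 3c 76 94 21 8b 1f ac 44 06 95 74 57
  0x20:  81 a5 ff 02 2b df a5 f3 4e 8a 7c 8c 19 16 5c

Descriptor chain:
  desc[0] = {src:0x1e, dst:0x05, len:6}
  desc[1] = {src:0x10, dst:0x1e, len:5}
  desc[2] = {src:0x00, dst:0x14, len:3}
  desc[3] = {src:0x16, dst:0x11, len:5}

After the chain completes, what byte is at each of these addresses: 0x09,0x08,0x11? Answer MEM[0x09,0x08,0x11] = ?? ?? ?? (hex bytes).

#0 dst[0x05+6] := {0x74,0x57,0x81,0xa5,0xff,0x02}
#1 dst[0x1e+5] := {0x11,0xd3,0x2e,0xa6,0x3c}
#2 dst[0x14+3] := {0x5f,0x62,0xde}
#3 dst[0x11+5] := {0xde,0x21,0x8b,0x1f,0xac}
query mem[0x09]=0xff, mem[0x08]=0xa5, mem[0x11]=0xde

MEM[0x09,0x08,0x11] = ff a5 de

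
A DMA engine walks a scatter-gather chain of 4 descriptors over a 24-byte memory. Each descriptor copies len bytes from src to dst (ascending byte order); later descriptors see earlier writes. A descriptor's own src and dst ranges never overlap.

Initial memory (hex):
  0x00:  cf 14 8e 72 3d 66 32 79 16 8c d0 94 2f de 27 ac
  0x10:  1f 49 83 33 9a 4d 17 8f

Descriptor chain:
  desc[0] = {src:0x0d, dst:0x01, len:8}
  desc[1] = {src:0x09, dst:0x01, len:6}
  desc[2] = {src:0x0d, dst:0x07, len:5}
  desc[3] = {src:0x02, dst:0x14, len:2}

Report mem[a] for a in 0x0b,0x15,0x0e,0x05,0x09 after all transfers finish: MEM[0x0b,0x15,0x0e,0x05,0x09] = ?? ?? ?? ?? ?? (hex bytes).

#0 dst[0x01+8] := {0xde,0x27,0xac,0x1f,0x49,0x83,0x33,0x9a}
#1 dst[0x01+6] := {0x8c,0xd0,0x94,0x2f,0xde,0x27}
#2 dst[0x07+5] := {0xde,0x27,0xac,0x1f,0x49}
#3 dst[0x14+2] := {0xd0,0x94}
query mem[0x0b]=0x49, mem[0x15]=0x94, mem[0x0e]=0x27, mem[0x05]=0xde, mem[0x09]=0xac

MEM[0x0b,0x15,0x0e,0x05,0x09] = 49 94 27 de ac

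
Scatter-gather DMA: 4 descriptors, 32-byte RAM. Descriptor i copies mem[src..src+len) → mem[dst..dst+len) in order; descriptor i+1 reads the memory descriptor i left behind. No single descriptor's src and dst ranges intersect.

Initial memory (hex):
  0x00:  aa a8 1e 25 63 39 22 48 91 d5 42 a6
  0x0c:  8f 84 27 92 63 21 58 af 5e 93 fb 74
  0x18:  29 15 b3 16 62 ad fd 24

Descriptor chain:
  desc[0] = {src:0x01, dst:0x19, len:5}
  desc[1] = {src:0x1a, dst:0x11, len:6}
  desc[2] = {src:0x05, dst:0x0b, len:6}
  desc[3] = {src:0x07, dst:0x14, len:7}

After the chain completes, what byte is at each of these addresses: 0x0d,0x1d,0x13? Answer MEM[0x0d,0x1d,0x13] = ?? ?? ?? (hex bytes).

D0: mem[0x19..0x1d] <- [a8 1e 25 63 39]
D1: mem[0x11..0x16] <- [1e 25 63 39 fd 24]
D2: mem[0x0b..0x10] <- [39 22 48 91 d5 42]
D3: mem[0x14..0x1a] <- [48 91 d5 42 39 22 48]
query mem[0x0d]=0x48, mem[0x1d]=0x39, mem[0x13]=0x63

MEM[0x0d,0x1d,0x13] = 48 39 63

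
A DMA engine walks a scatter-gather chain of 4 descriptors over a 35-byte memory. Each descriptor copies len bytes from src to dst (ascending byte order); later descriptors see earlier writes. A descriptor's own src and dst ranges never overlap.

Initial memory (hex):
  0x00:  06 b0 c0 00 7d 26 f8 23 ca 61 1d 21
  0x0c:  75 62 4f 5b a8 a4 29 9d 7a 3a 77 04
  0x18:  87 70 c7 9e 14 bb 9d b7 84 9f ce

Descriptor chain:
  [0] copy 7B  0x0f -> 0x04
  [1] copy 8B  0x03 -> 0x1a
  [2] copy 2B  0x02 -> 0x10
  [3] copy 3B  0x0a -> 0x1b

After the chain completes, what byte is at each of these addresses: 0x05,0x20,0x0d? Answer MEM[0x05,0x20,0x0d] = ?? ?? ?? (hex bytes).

D0: mem[0x04..0x0a] <- [5b a8 a4 29 9d 7a 3a]
D1: mem[0x1a..0x21] <- [00 5b a8 a4 29 9d 7a 3a]
D2: mem[0x10..0x11] <- [c0 00]
D3: mem[0x1b..0x1d] <- [3a 21 75]
query mem[0x05]=0xa8, mem[0x20]=0x7a, mem[0x0d]=0x62

MEM[0x05,0x20,0x0d] = a8 7a 62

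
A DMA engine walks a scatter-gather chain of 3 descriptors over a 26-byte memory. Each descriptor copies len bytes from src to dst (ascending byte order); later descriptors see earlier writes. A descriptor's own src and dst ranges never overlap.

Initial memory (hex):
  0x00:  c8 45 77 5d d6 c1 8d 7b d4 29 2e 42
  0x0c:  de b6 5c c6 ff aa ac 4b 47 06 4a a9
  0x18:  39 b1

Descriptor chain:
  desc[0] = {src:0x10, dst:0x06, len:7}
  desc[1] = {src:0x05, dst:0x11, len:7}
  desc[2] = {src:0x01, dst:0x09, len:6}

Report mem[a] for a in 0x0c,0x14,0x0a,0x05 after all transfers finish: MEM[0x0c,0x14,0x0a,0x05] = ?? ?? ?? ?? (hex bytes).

[0] 0x10->0x06 len=7 : ff aa ac 4b 47 06 4a
[1] 0x05->0x11 len=7 : c1 ff aa ac 4b 47 06
[2] 0x01->0x09 len=6 : 45 77 5d d6 c1 ff
query mem[0x0c]=0xd6, mem[0x14]=0xac, mem[0x0a]=0x77, mem[0x05]=0xc1

MEM[0x0c,0x14,0x0a,0x05] = d6 ac 77 c1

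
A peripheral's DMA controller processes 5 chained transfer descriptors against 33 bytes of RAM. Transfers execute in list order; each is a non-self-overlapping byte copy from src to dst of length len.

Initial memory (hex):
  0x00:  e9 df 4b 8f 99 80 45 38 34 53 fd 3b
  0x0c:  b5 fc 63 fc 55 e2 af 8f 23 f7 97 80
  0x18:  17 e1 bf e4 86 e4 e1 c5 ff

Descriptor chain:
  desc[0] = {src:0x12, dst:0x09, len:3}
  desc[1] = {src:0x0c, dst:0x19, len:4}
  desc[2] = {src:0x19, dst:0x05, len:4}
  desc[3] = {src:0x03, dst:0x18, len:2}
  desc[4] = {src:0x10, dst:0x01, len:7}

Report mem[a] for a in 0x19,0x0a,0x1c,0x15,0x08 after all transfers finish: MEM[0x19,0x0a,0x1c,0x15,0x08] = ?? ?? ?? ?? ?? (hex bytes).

#0 dst[0x09+3] := {0xaf,0x8f,0x23}
#1 dst[0x19+4] := {0xb5,0xfc,0x63,0xfc}
#2 dst[0x05+4] := {0xb5,0xfc,0x63,0xfc}
#3 dst[0x18+2] := {0x8f,0x99}
#4 dst[0x01+7] := {0x55,0xe2,0xaf,0x8f,0x23,0xf7,0x97}
query mem[0x19]=0x99, mem[0x0a]=0x8f, mem[0x1c]=0xfc, mem[0x15]=0xf7, mem[0x08]=0xfc

MEM[0x19,0x0a,0x1c,0x15,0x08] = 99 8f fc f7 fc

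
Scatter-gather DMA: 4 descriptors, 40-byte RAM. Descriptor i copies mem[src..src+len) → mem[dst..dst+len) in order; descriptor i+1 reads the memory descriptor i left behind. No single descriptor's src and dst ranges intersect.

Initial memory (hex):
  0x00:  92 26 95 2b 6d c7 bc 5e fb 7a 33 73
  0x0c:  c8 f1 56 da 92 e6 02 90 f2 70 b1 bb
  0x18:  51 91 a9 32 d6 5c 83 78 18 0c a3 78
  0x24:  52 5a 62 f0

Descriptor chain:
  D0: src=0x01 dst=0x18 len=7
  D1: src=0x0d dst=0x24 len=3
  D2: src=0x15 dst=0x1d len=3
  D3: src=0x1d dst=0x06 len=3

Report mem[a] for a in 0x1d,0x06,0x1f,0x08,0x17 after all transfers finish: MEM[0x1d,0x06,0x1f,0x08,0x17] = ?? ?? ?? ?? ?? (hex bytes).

MEM[0x1d,0x06,0x1f,0x08,0x17] = 70 70 bb bb bb

#0 dst[0x18+7] := {0x26,0x95,0x2b,0x6d,0xc7,0xbc,0x5e}
#1 dst[0x24+3] := {0xf1,0x56,0xda}
#2 dst[0x1d+3] := {0x70,0xb1,0xbb}
#3 dst[0x06+3] := {0x70,0xb1,0xbb}
query mem[0x1d]=0x70, mem[0x06]=0x70, mem[0x1f]=0xbb, mem[0x08]=0xbb, mem[0x17]=0xbb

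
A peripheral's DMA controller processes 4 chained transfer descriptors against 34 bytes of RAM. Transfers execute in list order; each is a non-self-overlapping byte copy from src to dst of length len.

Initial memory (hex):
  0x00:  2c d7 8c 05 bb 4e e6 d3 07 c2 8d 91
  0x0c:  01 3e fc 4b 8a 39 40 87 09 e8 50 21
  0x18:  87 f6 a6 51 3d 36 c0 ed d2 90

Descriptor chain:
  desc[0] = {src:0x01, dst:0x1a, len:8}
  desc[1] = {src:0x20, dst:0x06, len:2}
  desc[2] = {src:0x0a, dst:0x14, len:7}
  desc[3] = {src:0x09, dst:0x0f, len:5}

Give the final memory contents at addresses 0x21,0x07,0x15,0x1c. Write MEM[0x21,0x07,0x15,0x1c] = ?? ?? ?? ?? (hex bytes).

D0: mem[0x1a..0x21] <- [d7 8c 05 bb 4e e6 d3 07]
D1: mem[0x06..0x07] <- [d3 07]
D2: mem[0x14..0x1a] <- [8d 91 01 3e fc 4b 8a]
D3: mem[0x0f..0x13] <- [c2 8d 91 01 3e]
query mem[0x21]=0x07, mem[0x07]=0x07, mem[0x15]=0x91, mem[0x1c]=0x05

MEM[0x21,0x07,0x15,0x1c] = 07 07 91 05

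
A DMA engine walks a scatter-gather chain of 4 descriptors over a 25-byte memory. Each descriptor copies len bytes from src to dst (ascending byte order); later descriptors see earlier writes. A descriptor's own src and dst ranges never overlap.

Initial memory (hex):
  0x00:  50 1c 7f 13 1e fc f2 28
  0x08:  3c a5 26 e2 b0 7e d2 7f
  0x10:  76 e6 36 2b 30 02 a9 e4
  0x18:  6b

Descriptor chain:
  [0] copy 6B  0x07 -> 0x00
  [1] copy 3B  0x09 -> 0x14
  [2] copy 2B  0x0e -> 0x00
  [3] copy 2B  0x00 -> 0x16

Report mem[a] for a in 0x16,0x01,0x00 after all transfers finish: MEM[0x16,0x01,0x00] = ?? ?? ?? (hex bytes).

MEM[0x16,0x01,0x00] = d2 7f d2

#0 dst[0x00+6] := {0x28,0x3c,0xa5,0x26,0xe2,0xb0}
#1 dst[0x14+3] := {0xa5,0x26,0xe2}
#2 dst[0x00+2] := {0xd2,0x7f}
#3 dst[0x16+2] := {0xd2,0x7f}
query mem[0x16]=0xd2, mem[0x01]=0x7f, mem[0x00]=0xd2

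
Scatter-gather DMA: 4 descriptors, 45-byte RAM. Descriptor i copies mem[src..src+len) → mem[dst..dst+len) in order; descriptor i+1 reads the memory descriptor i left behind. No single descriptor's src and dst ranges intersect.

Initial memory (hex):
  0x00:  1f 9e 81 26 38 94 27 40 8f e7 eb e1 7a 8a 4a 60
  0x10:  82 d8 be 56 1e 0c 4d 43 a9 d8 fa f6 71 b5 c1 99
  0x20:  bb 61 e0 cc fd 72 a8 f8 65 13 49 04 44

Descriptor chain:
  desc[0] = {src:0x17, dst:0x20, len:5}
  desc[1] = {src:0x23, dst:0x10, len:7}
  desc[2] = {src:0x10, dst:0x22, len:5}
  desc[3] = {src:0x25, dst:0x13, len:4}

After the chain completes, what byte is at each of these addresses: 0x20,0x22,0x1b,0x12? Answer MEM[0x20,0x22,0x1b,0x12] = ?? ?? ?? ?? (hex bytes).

MEM[0x20,0x22,0x1b,0x12] = 43 fa f6 72

D0: mem[0x20..0x24] <- [43 a9 d8 fa f6]
D1: mem[0x10..0x16] <- [fa f6 72 a8 f8 65 13]
D2: mem[0x22..0x26] <- [fa f6 72 a8 f8]
D3: mem[0x13..0x16] <- [a8 f8 f8 65]
query mem[0x20]=0x43, mem[0x22]=0xfa, mem[0x1b]=0xf6, mem[0x12]=0x72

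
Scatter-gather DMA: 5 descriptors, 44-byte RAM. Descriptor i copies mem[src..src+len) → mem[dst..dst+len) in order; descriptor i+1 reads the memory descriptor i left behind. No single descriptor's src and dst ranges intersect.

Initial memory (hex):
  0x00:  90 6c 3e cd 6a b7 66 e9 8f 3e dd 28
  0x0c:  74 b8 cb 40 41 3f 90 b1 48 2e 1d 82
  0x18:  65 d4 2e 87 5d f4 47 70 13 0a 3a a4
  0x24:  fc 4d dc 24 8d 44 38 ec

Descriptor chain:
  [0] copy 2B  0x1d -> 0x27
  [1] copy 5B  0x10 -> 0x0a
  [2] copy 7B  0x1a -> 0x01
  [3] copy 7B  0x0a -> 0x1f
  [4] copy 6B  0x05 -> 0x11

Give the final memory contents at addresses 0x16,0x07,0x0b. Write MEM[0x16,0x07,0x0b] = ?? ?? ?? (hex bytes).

D0: mem[0x27..0x28] <- [f4 47]
D1: mem[0x0a..0x0e] <- [41 3f 90 b1 48]
D2: mem[0x01..0x07] <- [2e 87 5d f4 47 70 13]
D3: mem[0x1f..0x25] <- [41 3f 90 b1 48 40 41]
D4: mem[0x11..0x16] <- [47 70 13 8f 3e 41]
query mem[0x16]=0x41, mem[0x07]=0x13, mem[0x0b]=0x3f

MEM[0x16,0x07,0x0b] = 41 13 3f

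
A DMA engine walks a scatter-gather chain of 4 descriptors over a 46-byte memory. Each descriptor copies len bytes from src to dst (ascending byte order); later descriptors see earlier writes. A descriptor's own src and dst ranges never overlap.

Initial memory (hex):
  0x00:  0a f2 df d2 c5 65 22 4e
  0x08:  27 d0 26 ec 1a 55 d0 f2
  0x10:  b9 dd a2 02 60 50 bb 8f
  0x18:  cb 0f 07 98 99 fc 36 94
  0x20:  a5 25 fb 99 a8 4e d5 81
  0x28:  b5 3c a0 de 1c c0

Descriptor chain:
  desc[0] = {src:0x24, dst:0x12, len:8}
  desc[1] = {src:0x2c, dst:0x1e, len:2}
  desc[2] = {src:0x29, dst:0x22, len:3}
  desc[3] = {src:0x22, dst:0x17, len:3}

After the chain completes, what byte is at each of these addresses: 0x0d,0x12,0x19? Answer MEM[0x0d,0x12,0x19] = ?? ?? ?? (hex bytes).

  after D0: wrote 8B at 0x12 = a84ed581b53ca0de
  after D1: wrote 2B at 0x1e = 1cc0
  after D2: wrote 3B at 0x22 = 3ca0de
  after D3: wrote 3B at 0x17 = 3ca0de
query mem[0x0d]=0x55, mem[0x12]=0xa8, mem[0x19]=0xde

MEM[0x0d,0x12,0x19] = 55 a8 de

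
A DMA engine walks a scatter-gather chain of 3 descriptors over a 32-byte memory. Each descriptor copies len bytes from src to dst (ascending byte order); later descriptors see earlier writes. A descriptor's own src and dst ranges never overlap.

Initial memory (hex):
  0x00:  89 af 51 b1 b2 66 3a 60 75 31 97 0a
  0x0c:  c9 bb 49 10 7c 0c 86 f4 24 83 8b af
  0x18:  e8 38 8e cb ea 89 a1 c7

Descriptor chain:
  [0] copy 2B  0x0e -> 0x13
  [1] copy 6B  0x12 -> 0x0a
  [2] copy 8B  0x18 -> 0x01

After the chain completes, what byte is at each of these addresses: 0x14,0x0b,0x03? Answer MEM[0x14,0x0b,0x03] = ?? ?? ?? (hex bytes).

MEM[0x14,0x0b,0x03] = 10 49 8e

  after D0: wrote 2B at 0x13 = 4910
  after D1: wrote 6B at 0x0a = 864910838baf
  after D2: wrote 8B at 0x01 = e8388ecbea89a1c7
query mem[0x14]=0x10, mem[0x0b]=0x49, mem[0x03]=0x8e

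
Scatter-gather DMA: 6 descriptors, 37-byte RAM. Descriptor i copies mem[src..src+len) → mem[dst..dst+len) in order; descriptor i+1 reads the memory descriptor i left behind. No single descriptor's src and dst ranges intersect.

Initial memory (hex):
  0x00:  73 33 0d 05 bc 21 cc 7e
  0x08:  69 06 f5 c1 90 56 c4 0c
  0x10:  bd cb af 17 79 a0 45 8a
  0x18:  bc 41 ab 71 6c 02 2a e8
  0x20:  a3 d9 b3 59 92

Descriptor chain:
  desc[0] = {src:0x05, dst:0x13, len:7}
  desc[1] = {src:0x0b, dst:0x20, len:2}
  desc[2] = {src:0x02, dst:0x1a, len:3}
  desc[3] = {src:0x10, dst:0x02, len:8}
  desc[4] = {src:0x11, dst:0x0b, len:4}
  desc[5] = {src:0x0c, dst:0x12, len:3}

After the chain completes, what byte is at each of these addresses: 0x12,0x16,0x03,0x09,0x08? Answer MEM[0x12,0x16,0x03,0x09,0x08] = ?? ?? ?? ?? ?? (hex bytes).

  after D0: wrote 7B at 0x13 = 21cc7e6906f5c1
  after D1: wrote 2B at 0x20 = c190
  after D2: wrote 3B at 0x1a = 0d05bc
  after D3: wrote 8B at 0x02 = bdcbaf21cc7e6906
  after D4: wrote 4B at 0x0b = cbaf21cc
  after D5: wrote 3B at 0x12 = af21cc
query mem[0x12]=0xaf, mem[0x16]=0x69, mem[0x03]=0xcb, mem[0x09]=0x06, mem[0x08]=0x69

MEM[0x12,0x16,0x03,0x09,0x08] = af 69 cb 06 69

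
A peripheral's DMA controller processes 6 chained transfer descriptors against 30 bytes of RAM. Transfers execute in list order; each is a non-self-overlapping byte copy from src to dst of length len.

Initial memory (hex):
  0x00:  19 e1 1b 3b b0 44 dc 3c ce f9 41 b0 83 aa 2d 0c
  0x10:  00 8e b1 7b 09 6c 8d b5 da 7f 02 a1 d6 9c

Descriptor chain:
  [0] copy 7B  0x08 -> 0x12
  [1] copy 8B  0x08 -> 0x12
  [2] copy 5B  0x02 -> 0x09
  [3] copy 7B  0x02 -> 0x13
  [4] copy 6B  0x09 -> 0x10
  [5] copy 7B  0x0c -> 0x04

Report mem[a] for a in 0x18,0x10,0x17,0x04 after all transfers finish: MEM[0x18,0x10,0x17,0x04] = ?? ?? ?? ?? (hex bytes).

MEM[0x18,0x10,0x17,0x04] = 3c 1b dc 44

[0] 0x08->0x12 len=7 : ce f9 41 b0 83 aa 2d
[1] 0x08->0x12 len=8 : ce f9 41 b0 83 aa 2d 0c
[2] 0x02->0x09 len=5 : 1b 3b b0 44 dc
[3] 0x02->0x13 len=7 : 1b 3b b0 44 dc 3c ce
[4] 0x09->0x10 len=6 : 1b 3b b0 44 dc 2d
[5] 0x0c->0x04 len=7 : 44 dc 2d 0c 1b 3b b0
query mem[0x18]=0x3c, mem[0x10]=0x1b, mem[0x17]=0xdc, mem[0x04]=0x44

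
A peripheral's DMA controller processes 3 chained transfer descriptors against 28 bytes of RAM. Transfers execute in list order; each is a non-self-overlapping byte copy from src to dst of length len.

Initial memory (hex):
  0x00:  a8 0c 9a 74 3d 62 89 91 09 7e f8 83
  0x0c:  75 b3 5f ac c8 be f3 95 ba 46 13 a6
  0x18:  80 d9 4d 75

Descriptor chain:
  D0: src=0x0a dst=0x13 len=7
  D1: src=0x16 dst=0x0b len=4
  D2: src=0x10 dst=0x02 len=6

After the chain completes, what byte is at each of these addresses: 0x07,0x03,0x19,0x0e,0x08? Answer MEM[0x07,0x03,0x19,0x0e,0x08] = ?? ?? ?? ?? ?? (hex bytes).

MEM[0x07,0x03,0x19,0x0e,0x08] = 75 be c8 c8 09

#0 dst[0x13+7] := {0xf8,0x83,0x75,0xb3,0x5f,0xac,0xc8}
#1 dst[0x0b+4] := {0xb3,0x5f,0xac,0xc8}
#2 dst[0x02+6] := {0xc8,0xbe,0xf3,0xf8,0x83,0x75}
query mem[0x07]=0x75, mem[0x03]=0xbe, mem[0x19]=0xc8, mem[0x0e]=0xc8, mem[0x08]=0x09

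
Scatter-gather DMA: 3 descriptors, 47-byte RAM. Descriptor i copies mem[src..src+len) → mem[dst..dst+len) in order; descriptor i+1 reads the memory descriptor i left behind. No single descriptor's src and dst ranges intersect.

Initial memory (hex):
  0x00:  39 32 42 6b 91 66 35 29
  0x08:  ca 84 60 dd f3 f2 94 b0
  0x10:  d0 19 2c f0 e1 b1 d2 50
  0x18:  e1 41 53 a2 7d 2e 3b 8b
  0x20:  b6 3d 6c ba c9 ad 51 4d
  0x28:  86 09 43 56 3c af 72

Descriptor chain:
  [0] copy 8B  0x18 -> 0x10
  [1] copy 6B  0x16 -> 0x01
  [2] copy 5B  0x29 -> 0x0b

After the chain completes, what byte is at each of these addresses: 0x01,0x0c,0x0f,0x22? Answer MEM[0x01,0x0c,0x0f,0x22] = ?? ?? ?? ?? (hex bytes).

MEM[0x01,0x0c,0x0f,0x22] = 3b 43 af 6c

[0] 0x18->0x10 len=8 : e1 41 53 a2 7d 2e 3b 8b
[1] 0x16->0x01 len=6 : 3b 8b e1 41 53 a2
[2] 0x29->0x0b len=5 : 09 43 56 3c af
query mem[0x01]=0x3b, mem[0x0c]=0x43, mem[0x0f]=0xaf, mem[0x22]=0x6c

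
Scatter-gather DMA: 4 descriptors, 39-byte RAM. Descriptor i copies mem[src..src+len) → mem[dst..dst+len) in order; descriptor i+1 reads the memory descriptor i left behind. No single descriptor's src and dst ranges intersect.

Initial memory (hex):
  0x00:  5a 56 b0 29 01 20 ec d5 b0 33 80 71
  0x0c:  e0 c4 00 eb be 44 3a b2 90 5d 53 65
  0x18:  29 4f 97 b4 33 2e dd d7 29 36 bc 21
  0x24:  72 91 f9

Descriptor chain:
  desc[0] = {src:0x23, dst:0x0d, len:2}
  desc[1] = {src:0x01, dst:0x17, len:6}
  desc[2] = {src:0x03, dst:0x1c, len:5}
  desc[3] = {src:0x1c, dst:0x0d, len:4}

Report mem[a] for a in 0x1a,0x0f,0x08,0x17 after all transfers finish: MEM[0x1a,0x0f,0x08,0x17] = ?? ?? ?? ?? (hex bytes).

MEM[0x1a,0x0f,0x08,0x17] = 01 20 b0 56

#0 dst[0x0d+2] := {0x21,0x72}
#1 dst[0x17+6] := {0x56,0xb0,0x29,0x01,0x20,0xec}
#2 dst[0x1c+5] := {0x29,0x01,0x20,0xec,0xd5}
#3 dst[0x0d+4] := {0x29,0x01,0x20,0xec}
query mem[0x1a]=0x01, mem[0x0f]=0x20, mem[0x08]=0xb0, mem[0x17]=0x56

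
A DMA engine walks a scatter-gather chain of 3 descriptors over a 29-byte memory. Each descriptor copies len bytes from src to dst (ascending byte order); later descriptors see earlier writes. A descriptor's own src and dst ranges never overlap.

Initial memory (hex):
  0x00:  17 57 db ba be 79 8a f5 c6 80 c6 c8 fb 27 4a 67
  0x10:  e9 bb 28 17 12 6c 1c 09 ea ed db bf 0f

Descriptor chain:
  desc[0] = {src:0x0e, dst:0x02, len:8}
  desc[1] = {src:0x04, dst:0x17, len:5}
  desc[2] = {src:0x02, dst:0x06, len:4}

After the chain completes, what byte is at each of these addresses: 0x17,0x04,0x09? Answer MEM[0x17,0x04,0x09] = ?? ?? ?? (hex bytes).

MEM[0x17,0x04,0x09] = e9 e9 bb

[0] 0x0e->0x02 len=8 : 4a 67 e9 bb 28 17 12 6c
[1] 0x04->0x17 len=5 : e9 bb 28 17 12
[2] 0x02->0x06 len=4 : 4a 67 e9 bb
query mem[0x17]=0xe9, mem[0x04]=0xe9, mem[0x09]=0xbb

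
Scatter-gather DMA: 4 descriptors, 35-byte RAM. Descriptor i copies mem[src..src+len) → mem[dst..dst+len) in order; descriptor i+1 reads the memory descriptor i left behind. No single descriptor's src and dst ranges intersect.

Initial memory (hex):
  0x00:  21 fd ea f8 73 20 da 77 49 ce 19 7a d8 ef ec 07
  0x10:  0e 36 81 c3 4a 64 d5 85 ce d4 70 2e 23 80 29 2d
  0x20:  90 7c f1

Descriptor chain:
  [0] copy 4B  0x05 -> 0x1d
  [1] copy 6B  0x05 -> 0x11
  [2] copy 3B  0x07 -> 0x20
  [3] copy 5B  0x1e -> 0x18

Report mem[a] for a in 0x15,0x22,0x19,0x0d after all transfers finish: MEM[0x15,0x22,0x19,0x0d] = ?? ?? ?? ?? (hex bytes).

MEM[0x15,0x22,0x19,0x0d] = ce ce 77 ef

#0 dst[0x1d+4] := {0x20,0xda,0x77,0x49}
#1 dst[0x11+6] := {0x20,0xda,0x77,0x49,0xce,0x19}
#2 dst[0x20+3] := {0x77,0x49,0xce}
#3 dst[0x18+5] := {0xda,0x77,0x77,0x49,0xce}
query mem[0x15]=0xce, mem[0x22]=0xce, mem[0x19]=0x77, mem[0x0d]=0xef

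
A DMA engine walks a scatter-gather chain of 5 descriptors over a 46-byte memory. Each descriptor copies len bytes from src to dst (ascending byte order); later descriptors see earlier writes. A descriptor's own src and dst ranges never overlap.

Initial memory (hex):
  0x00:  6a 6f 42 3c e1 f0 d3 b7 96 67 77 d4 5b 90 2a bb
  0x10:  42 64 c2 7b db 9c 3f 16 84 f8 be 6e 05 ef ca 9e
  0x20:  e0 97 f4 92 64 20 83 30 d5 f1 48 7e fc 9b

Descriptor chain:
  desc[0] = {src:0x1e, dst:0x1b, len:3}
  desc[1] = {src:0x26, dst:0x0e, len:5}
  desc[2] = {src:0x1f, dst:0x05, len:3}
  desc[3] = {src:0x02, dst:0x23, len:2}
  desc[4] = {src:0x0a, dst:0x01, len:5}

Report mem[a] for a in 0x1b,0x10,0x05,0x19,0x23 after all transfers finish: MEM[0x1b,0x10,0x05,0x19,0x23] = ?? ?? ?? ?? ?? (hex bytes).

MEM[0x1b,0x10,0x05,0x19,0x23] = ca d5 83 f8 42

[0] 0x1e->0x1b len=3 : ca 9e e0
[1] 0x26->0x0e len=5 : 83 30 d5 f1 48
[2] 0x1f->0x05 len=3 : 9e e0 97
[3] 0x02->0x23 len=2 : 42 3c
[4] 0x0a->0x01 len=5 : 77 d4 5b 90 83
query mem[0x1b]=0xca, mem[0x10]=0xd5, mem[0x05]=0x83, mem[0x19]=0xf8, mem[0x23]=0x42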